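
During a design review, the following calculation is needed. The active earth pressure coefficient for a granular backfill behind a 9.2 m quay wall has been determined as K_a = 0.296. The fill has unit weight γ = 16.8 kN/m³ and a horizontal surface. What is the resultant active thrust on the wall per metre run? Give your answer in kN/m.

P = ½ K_a γ H² = 0.5 × 0.296 × 16.8 × 9.2² = 210.4 kN/m.

210 kN/m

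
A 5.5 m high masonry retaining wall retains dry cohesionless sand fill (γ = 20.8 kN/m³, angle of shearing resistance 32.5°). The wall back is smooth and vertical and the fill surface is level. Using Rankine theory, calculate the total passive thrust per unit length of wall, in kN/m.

K_p = tan²(45° + φ/2) = 3.322.
P_p = ½ K_p γ H² = 0.5 × 3.322 × 20.8 × 5.5² = 1045 kN/m.

1050 kN/m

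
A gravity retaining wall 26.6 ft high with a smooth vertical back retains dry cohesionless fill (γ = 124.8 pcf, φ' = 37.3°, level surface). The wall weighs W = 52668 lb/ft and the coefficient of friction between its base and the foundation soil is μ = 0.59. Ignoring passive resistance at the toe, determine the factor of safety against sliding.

K_a = tan²(45° − 37.3°/2) = 0.2453.
P_a = ½K_aγH² = 0.5×0.2453×124.8×26.6² = 10830 lb/ft, acting at H/3 = 8.867 ft above the base.
FS_sliding = μW / P_a = 0.59×52668 / 10830 = 2.869.

2.87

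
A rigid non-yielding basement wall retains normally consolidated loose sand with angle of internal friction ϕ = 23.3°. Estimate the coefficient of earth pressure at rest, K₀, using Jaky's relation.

0.604

K₀ = 1 − sin φ' = 1 − sin 23.3° = 0.6045.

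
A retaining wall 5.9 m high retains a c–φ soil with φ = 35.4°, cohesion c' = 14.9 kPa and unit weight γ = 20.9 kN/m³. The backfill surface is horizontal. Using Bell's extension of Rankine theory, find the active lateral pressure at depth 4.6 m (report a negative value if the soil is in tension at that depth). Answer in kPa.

K_a = (1 − sin φ)/(1 + sin φ) = 0.2664.
σ_a = K_a γ z − 2c√K_a = 0.2664×20.9×4.6 − 2×14.9×0.5161 = 10.23 kPa.

10.2 kPa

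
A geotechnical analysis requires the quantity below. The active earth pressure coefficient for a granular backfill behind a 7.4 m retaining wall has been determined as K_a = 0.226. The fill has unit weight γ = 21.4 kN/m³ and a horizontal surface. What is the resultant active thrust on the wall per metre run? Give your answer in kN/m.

P = ½ K_a γ H² = 0.5 × 0.226 × 21.4 × 7.4² = 132.4 kN/m.

132 kN/m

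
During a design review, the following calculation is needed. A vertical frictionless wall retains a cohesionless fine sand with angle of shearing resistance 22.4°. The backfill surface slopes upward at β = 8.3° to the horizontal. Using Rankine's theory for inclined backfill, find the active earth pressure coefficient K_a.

K_a = cos β · (cos β − √(cos²β − cos²φ)) / (cos β + √(cos²β − cos²φ)).
cos β = 0.9895, cos φ = 0.9245, √(cos²β − cos²φ) = 0.3527.
K_a = 0.9895 × (0.9895 − 0.3527)/(0.9895 + 0.3527) = 0.4695.

0.470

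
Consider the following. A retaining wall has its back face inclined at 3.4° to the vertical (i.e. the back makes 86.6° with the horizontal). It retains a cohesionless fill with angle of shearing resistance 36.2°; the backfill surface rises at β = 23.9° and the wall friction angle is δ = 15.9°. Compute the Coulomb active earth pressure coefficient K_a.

K_a = sin²(α+φ) / [sin²α · sin(α−δ) · (1 + √{sin(φ+δ)sin(φ−β) / (sin(α−δ)sin(α+β))})²].
With α = 86.6°, φ = 36.2°, δ = 15.9°, β = 23.9°: K_a = 0.3643.

0.364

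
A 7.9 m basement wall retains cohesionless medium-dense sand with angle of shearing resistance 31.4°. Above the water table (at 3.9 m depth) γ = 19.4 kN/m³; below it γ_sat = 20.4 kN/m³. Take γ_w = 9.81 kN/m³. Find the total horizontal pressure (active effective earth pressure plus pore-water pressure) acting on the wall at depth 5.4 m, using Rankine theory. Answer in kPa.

K_a = (1 − sin φ)/(1 + sin φ) = 0.3149.
γ' = 20.4 − 9.81 = 10.59 kN/m³.
Effective vertical stress at 5.4 m: σ'_v = 19.4×3.9 + 10.59×1.50 = 91.55 kPa.
σ'_h = K_a σ'_v = 0.3149 × 91.55 = 28.83 kPa; u = γ_w × 1.50 = 14.72 kPa.
Total σ_h = 28.83 + 14.72 = 43.54 kPa.

43.5 kPa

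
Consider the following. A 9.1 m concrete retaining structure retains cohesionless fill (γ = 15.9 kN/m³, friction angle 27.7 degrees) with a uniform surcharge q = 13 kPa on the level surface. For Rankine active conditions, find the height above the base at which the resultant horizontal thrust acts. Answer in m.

K_a = 0.3653.
Triangular part P₁ = ½K_aγH² = 240.5 at H/3 = 3.033 m; rectangular part P₂ = K_a q H = 43.22 at H/2 = 4.550 m.
ȳ = (P₁·3.033 + P₂·4.550)/(P₁+P₂) = 3.264 m.

3.26 m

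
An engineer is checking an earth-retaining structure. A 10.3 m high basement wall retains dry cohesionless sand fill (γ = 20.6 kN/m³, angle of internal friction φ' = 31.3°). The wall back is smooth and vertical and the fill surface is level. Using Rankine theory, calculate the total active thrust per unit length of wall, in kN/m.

346 kN/m

K_a = tan²(45° − φ/2) = 0.3162.
P_a = ½ K_a γ H² = 0.5 × 0.3162 × 20.6 × 10.3² = 345.5 kN/m.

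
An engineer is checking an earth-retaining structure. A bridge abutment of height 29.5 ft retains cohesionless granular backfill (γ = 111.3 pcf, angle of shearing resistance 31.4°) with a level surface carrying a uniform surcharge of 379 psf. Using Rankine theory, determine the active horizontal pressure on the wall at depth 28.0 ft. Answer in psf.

K_a = (1 − sin φ)/(1 + sin φ) = 0.3149.
σ_v = γz + q = 111.3 × 28.0 + 379 = 3495 psf.
σ_h = K_a σ_v = 0.3149 × 3495 = 1101 psf.

1100 psf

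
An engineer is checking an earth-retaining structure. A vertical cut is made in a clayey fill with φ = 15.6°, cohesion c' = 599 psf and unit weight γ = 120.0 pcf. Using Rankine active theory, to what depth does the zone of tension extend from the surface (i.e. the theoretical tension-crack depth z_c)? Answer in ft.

13.2 ft

K_a = tan²(45° − 15.6°/2) = 0.5761; √K_a = 0.7590.
The active pressure is zero where K_a γ z = 2c√K_a, so z_c = 2c/(γ√K_a) = 2×599/(120.0×0.7590) = 13.15 ft.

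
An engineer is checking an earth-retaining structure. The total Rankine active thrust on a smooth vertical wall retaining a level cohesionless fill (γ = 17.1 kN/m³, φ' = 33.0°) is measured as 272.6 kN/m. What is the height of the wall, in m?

10.4 m

K_a = 0.2948. P_a = ½ K_a γ H² ⇒ H = √(2P_a/(K_a γ)).
H = √(2×272.6/(0.2948×17.1)) = 10.40 m.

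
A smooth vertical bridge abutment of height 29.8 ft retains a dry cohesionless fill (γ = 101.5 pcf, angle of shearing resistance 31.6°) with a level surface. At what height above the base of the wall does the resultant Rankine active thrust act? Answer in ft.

9.93 ft

K_a = 0.3123.
The pressure distribution is triangular, so the resultant acts at H/3 above the base = 29.8/3 = 9.933 ft.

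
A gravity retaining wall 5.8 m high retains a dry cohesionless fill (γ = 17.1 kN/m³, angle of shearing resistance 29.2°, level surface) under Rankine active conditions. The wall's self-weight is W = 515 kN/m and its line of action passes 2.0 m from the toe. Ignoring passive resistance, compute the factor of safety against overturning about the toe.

K_a = tan²(45° − 29.2°/2) = 0.3442.
P_a = ½K_aγH² = 0.5×0.3442×17.1×5.8² = 99.00 kN/m, acting at H/3 = 1.933 m above the base.
Overturning moment M_o = P_a × H/3 = 99.00 × 1.933 = 191.4.
Resisting moment M_r = W × 2.0 = 515 × 2.0 = 1030.
FS_overturning = M_r/M_o = 1030/191.4 = 5.381.

5.38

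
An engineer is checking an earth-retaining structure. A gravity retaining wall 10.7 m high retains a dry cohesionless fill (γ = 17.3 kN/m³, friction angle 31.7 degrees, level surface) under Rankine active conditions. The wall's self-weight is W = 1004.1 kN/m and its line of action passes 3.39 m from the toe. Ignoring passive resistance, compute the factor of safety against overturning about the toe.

3.10

K_a = tan²(45° − 31.7°/2) = 0.3111.
P_a = ½K_aγH² = 0.5×0.3111×17.3×10.7² = 308.1 kN/m, acting at H/3 = 3.567 m above the base.
Overturning moment M_o = P_a × H/3 = 308.1 × 3.567 = 1099.
Resisting moment M_r = W × 3.39 = 1004.1 × 3.39 = 3404.
FS_overturning = M_r/M_o = 3404/1099 = 3.098.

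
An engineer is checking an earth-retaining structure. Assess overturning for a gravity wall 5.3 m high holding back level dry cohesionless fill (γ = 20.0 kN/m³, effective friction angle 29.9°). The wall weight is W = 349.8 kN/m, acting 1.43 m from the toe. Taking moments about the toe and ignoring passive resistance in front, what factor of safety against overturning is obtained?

K_a = tan²(45° − 29.9°/2) = 0.3347.
P_a = ½K_aγH² = 0.5×0.3347×20.0×5.3² = 94.01 kN/m, acting at H/3 = 1.767 m above the base.
Overturning moment M_o = P_a × H/3 = 94.01 × 1.767 = 166.1.
Resisting moment M_r = W × 1.43 = 349.8 × 1.43 = 500.2.
FS_overturning = M_r/M_o = 500.2/166.1 = 3.012.

3.01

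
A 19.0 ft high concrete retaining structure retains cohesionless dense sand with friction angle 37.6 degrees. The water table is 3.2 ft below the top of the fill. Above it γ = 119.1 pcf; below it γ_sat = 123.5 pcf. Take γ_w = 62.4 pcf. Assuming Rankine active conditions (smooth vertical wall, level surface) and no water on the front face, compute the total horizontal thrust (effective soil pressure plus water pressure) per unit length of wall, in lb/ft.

11200 lb/ft

K_a = tan²(45° − φ/2) = 0.2421.
γ' = 123.5 − 62.4 = 61.10 pcf. Depth below WT = 15.8 ft.
σ'_h at WT = K_a γ d_w = 92.28 psf; at base = 92.28 + K_a γ' × 15.8 = 326.0 psf.
P₁ (0–3.2 ft) = ½×92.28×3.2 = 147.6. P₂ (3.2–19.0 ft) = ½(92.28+326.0)×15.8 = 3305.
P_w = ½ γ_w h₂² = 0.5×62.4×15.8² = 7789. Total = 147.6+3305+7789 = 11240 lb/ft.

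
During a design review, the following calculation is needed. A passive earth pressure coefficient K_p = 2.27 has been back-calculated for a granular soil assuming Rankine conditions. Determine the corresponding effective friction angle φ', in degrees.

22.9°

K_p = (1+sin φ)/(1−sin φ) ⇒ sin φ = (K_p − 1)/(K_p + 1) = 0.3884.
φ = arcsin(0.3884) = 22.85°.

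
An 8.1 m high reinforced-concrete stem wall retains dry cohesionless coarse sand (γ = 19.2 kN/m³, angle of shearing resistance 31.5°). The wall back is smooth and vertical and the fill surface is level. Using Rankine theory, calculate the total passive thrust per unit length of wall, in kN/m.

K_p = tan²(45° + φ/2) = 3.188.
P_p = ½ K_p γ H² = 0.5 × 3.188 × 19.2 × 8.1² = 2008 kN/m.

2010 kN/m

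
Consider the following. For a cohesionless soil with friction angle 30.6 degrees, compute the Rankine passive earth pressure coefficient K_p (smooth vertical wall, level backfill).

K_p = (1 + sin φ)/(1 − sin φ) = tan²(45° + 30.6°/2) = 3.074.

3.07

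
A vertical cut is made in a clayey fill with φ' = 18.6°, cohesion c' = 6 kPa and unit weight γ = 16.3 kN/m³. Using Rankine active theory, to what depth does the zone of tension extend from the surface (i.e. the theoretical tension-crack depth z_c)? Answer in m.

1.02 m

K_a = tan²(45° − 18.6°/2) = 0.5163; √K_a = 0.7186.
The active pressure is zero where K_a γ z = 2c√K_a, so z_c = 2c/(γ√K_a) = 2×6/(16.3×0.7186) = 1.025 m.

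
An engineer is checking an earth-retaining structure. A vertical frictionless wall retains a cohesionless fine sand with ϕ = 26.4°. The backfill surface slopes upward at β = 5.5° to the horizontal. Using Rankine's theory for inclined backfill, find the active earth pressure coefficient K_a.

0.391

K_a = cos β · (cos β − √(cos²β − cos²φ)) / (cos β + √(cos²β − cos²φ)).
cos β = 0.9954, cos φ = 0.8957, √(cos²β − cos²φ) = 0.4342.
K_a = 0.9954 × (0.9954 − 0.4342)/(0.9954 + 0.4342) = 0.3908.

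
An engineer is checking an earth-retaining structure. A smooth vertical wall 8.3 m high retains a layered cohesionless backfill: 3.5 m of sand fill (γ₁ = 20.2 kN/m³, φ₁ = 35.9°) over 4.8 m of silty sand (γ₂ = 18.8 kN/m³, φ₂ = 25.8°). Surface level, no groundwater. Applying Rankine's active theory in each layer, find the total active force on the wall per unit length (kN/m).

251 kN/m

K_a1 = tan²(45°−35.9°/2) = 0.2607; K_a2 = tan²(45°−25.8°/2) = 0.3935.
Layer 1: σ at base = K_a1 γ₁ h₁ = 18.43 kPa; P₁ = ½×18.43×3.5 = 32.26.
Layer 2: σ_v at top = γ₁h₁ = 70.70; σ_h top = K_a2×70.70 = 27.82; σ_h base = K_a2×(70.70+18.8×4.8) = 63.33.
P₂ = ½(27.82+63.33)×4.8 = 218.8. Total P_a = 32.26+218.8 = 251.0 kN/m.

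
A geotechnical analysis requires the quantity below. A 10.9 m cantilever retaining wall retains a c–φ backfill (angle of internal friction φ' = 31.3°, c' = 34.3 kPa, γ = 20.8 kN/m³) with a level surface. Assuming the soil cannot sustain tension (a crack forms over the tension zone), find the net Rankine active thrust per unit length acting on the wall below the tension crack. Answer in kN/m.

83.4 kN/m

K_a = 0.3162; √K_a = 0.5623.
Tension-crack depth z_c = 2c/(γ√K_a) = 2×34.3/(20.8×0.5623) = 5.865 m.
σ_a at base = K_a γ H − 2c√K_a = 0.3162×20.8×10.9 − 2×34.3×0.5623 = 33.11 kPa.
P_a = ½ × 33.11 × (H − z_c) = 0.5×33.11×5.035 = 83.37 kN/m.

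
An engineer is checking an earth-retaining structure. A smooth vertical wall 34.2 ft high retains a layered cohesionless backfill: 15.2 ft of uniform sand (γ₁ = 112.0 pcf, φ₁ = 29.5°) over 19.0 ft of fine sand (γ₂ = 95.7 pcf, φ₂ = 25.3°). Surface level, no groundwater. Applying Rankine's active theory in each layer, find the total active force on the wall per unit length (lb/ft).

K_a1 = tan²(45°−29.5°/2) = 0.3401; K_a2 = tan²(45°−25.3°/2) = 0.4012.
Layer 1: σ at base = K_a1 γ₁ h₁ = 579.0 psf; P₁ = ½×579.0×15.2 = 4400.
Layer 2: σ_v at top = γ₁h₁ = 1702; σ_h top = K_a2×1702 = 683.0; σ_h base = K_a2×(1702+95.7×19.0) = 1412.
P₂ = ½(683.0+1412)×19.0 = 19910. Total P_a = 4400+19910 = 24310 lb/ft.

24300 lb/ft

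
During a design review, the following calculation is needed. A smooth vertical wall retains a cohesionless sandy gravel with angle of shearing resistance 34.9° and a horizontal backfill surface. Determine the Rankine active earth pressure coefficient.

0.272

K_a = tan²(45° − φ/2) = tan²(27.55°) = 0.2721.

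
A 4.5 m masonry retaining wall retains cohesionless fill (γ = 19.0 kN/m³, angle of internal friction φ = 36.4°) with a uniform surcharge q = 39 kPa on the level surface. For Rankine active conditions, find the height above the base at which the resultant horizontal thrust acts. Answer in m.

K_a = 0.2552.
Triangular part P₁ = ½K_aγH² = 49.09 at H/3 = 1.500 m; rectangular part P₂ = K_a q H = 44.78 at H/2 = 2.250 m.
ȳ = (P₁·1.500 + P₂·2.250)/(P₁+P₂) = 1.858 m.

1.86 m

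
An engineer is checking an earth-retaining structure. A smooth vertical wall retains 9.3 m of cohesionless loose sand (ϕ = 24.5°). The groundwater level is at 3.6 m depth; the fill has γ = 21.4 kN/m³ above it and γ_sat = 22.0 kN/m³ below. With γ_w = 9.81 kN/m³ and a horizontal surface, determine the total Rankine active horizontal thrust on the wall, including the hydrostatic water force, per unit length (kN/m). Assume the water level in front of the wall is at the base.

480 kN/m

K_a = tan²(45° − φ/2) = 0.4137.
γ' = 22.0 − 9.81 = 12.19 kN/m³. Depth below WT = 5.7 m.
σ'_h at WT = K_a γ d_w = 31.87 kPa; at base = 31.87 + K_a γ' × 5.7 = 60.62 kPa.
P₁ (0–3.6 m) = ½×31.87×3.6 = 57.37. P₂ (3.6–9.3 m) = ½(31.87+60.62)×5.7 = 263.6.
P_w = ½ γ_w h₂² = 0.5×9.81×5.7² = 159.4. Total = 57.37+263.6+159.4 = 480.3 kN/m.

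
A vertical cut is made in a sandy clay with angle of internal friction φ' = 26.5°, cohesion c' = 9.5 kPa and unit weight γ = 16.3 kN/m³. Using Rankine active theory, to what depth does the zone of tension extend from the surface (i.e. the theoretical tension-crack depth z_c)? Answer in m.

K_a = tan²(45° − 26.5°/2) = 0.3829; √K_a = 0.6188.
The active pressure is zero where K_a γ z = 2c√K_a, so z_c = 2c/(γ√K_a) = 2×9.5/(16.3×0.6188) = 1.884 m.

1.88 m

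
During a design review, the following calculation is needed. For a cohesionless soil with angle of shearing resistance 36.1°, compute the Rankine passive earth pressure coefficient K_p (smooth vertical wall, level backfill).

K_p = (1 + sin φ)/(1 − sin φ) = tan²(45° + 36.1°/2) = 3.869.

3.87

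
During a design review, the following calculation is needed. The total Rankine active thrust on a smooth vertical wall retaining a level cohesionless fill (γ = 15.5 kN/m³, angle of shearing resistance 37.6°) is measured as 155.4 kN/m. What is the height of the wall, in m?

9.10 m

K_a = 0.2421. P_a = ½ K_a γ H² ⇒ H = √(2P_a/(K_a γ)).
H = √(2×155.4/(0.2421×15.5)) = 9.100 m.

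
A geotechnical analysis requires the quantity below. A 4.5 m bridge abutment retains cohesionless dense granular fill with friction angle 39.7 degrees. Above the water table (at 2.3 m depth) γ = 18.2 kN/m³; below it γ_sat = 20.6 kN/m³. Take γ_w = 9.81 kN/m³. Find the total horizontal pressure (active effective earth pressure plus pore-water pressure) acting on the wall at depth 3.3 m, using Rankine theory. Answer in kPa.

21.4 kPa

K_a = (1 − sin φ)/(1 + sin φ) = 0.2204.
γ' = 20.6 − 9.81 = 10.79 kN/m³.
Effective vertical stress at 3.3 m: σ'_v = 18.2×2.3 + 10.79×1.00 = 52.65 kPa.
σ'_h = K_a σ'_v = 0.2204 × 52.65 = 11.61 kPa; u = γ_w × 1.00 = 9.810 kPa.
Total σ_h = 11.61 + 9.810 = 21.42 kPa.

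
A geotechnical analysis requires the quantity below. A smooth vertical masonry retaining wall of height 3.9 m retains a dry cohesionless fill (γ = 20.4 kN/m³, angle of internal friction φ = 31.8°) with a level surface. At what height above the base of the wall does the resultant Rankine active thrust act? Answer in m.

1.30 m

K_a = 0.3098.
The pressure distribution is triangular, so the resultant acts at H/3 above the base = 3.9/3 = 1.300 m.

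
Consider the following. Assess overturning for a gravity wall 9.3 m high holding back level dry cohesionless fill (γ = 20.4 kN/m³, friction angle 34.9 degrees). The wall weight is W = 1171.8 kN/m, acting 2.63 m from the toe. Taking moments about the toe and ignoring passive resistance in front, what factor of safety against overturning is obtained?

K_a = tan²(45° − 34.9°/2) = 0.2721.
P_a = ½K_aγH² = 0.5×0.2721×20.4×9.3² = 240.1 kN/m, acting at H/3 = 3.100 m above the base.
Overturning moment M_o = P_a × H/3 = 240.1 × 3.100 = 744.3.
Resisting moment M_r = W × 2.63 = 1171.8 × 2.63 = 3082.
FS_overturning = M_r/M_o = 3082/744.3 = 4.141.

4.14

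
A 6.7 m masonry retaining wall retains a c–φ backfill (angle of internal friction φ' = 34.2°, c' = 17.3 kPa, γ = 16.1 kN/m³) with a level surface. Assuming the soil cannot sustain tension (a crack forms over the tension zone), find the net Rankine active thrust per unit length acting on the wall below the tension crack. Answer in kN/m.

15.7 kN/m

K_a = 0.2803; √K_a = 0.5295.
Tension-crack depth z_c = 2c/(γ√K_a) = 2×17.3/(16.1×0.5295) = 4.059 m.
σ_a at base = K_a γ H − 2c√K_a = 0.2803×16.1×6.7 − 2×17.3×0.5295 = 11.92 kPa.
P_a = ½ × 11.92 × (H − z_c) = 0.5×11.92×2.641 = 15.74 kN/m.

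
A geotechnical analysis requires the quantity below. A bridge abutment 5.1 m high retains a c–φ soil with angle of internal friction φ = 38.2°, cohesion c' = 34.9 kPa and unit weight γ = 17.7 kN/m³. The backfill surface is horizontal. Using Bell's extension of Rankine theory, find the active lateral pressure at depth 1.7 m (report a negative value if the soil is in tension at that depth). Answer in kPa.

K_a = (1 − sin φ)/(1 + sin φ) = 0.2358.
σ_a = K_a γ z − 2c√K_a = 0.2358×17.7×1.7 − 2×34.9×0.4856 = -26.80 kPa.

-26.8 kPa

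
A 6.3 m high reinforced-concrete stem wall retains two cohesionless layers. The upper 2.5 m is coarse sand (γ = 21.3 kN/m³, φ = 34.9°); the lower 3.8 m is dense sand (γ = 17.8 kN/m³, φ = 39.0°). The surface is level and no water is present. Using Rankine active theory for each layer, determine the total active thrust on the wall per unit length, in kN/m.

K_a1 = tan²(45°−34.9°/2) = 0.2721; K_a2 = tan²(45°−39.0°/2) = 0.2275.
Layer 1: σ at base = K_a1 γ₁ h₁ = 14.49 kPa; P₁ = ½×14.49×2.5 = 18.11.
Layer 2: σ_v at top = γ₁h₁ = 53.25; σ_h top = K_a2×53.25 = 12.11; σ_h base = K_a2×(53.25+17.8×3.8) = 27.50.
P₂ = ½(12.11+27.50)×3.8 = 75.27. Total P_a = 18.11+75.27 = 93.39 kN/m.

93.4 kN/m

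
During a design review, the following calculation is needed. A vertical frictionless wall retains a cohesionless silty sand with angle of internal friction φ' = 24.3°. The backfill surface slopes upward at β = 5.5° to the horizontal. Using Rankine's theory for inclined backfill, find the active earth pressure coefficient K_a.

0.425

K_a = cos β · (cos β − √(cos²β − cos²φ)) / (cos β + √(cos²β − cos²φ)).
cos β = 0.9954, cos φ = 0.9114, √(cos²β − cos²φ) = 0.4002.
K_a = 0.9954 × (0.9954 − 0.4002)/(0.9954 + 0.4002) = 0.4245.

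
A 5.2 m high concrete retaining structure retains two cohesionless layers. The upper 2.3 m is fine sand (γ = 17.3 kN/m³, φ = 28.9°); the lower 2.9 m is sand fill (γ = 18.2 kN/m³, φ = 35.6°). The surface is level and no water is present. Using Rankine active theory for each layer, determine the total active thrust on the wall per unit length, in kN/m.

K_a1 = tan²(45°−28.9°/2) = 0.3484; K_a2 = tan²(45°−35.6°/2) = 0.2641.
Layer 1: σ at base = K_a1 γ₁ h₁ = 13.86 kPa; P₁ = ½×13.86×2.3 = 15.94.
Layer 2: σ_v at top = γ₁h₁ = 39.79; σ_h top = K_a2×39.79 = 10.51; σ_h base = K_a2×(39.79+18.2×2.9) = 24.45.
P₂ = ½(10.51+24.45)×2.9 = 50.69. Total P_a = 15.94+50.69 = 66.63 kN/m.

66.6 kN/m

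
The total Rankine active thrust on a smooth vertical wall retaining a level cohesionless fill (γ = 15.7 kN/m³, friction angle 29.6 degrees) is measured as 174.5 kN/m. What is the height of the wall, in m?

K_a = 0.3387. P_a = ½ K_a γ H² ⇒ H = √(2P_a/(K_a γ)).
H = √(2×174.5/(0.3387×15.7)) = 8.101 m.

8.10 m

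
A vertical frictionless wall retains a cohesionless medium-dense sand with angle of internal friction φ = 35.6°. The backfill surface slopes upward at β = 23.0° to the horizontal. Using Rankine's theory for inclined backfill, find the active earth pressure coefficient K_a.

0.333

K_a = cos β · (cos β − √(cos²β − cos²φ)) / (cos β + √(cos²β − cos²φ)).
cos β = 0.9205, cos φ = 0.8131, √(cos²β − cos²φ) = 0.4315.
K_a = 0.9205 × (0.9205 − 0.4315)/(0.9205 + 0.4315) = 0.3329.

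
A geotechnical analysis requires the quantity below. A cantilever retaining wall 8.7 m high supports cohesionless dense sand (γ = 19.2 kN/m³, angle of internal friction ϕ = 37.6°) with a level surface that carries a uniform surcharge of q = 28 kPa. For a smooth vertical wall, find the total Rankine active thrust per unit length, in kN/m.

K_a = tan²(45° − φ/2) = 0.2421.
Soil triangle: ½ K_a γ H² = 0.5×0.2421×19.2×8.7² = 175.9 kN/m.
Surcharge rectangle: K_a q H = 0.2421×28×8.7 = 58.98 kN/m.
Total = 175.9 + 58.98 = 234.9 kN/m.

235 kN/m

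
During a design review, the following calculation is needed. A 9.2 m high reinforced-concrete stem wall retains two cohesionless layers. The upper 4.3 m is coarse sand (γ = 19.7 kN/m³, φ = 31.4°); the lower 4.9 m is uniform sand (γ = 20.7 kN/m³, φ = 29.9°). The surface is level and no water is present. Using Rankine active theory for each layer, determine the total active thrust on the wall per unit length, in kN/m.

279 kN/m

K_a1 = tan²(45°−31.4°/2) = 0.3149; K_a2 = tan²(45°−29.9°/2) = 0.3347.
Layer 1: σ at base = K_a1 γ₁ h₁ = 26.68 kPa; P₁ = ½×26.68×4.3 = 57.35.
Layer 2: σ_v at top = γ₁h₁ = 84.71; σ_h top = K_a2×84.71 = 28.35; σ_h base = K_a2×(84.71+20.7×4.9) = 62.30.
P₂ = ½(28.35+62.30)×4.9 = 222.1. Total P_a = 57.35+222.1 = 279.4 kN/m.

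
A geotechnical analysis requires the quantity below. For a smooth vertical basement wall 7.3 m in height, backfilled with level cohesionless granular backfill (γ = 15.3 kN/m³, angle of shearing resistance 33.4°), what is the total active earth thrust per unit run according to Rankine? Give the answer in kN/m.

118 kN/m

K_a = tan²(45° − φ/2) = 0.2899.
P_a = ½ K_a γ H² = 0.5 × 0.2899 × 15.3 × 7.3² = 118.2 kN/m.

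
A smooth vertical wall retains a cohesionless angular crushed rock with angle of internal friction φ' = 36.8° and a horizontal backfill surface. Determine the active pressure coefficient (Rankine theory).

K_a = tan²(45° − φ/2) = tan²(26.60°) = 0.2508.

0.251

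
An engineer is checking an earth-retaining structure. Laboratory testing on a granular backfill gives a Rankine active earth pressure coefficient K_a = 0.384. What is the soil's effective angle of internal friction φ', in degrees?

26.4°

K_a = tan²(45° − φ/2) ⇒ 45° − φ/2 = arctan(√0.384) = 31.79°.
φ = 2(45° − 31.79°) = 26.43°.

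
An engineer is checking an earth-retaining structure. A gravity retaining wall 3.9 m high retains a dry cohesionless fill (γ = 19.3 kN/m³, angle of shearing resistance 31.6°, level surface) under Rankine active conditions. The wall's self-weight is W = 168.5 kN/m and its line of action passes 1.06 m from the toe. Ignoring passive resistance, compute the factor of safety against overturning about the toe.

3.00

K_a = tan²(45° − 31.6°/2) = 0.3123.
P_a = ½K_aγH² = 0.5×0.3123×19.3×3.9² = 45.85 kN/m, acting at H/3 = 1.300 m above the base.
Overturning moment M_o = P_a × H/3 = 45.85 × 1.300 = 59.60.
Resisting moment M_r = W × 1.06 = 168.5 × 1.06 = 178.6.
FS_overturning = M_r/M_o = 178.6/59.60 = 2.997.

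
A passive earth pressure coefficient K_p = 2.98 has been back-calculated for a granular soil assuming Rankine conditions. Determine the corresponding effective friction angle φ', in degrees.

K_p = (1+sin φ)/(1−sin φ) ⇒ sin φ = (K_p − 1)/(K_p + 1) = 0.4975.
φ = arcsin(0.4975) = 29.83°.

29.8°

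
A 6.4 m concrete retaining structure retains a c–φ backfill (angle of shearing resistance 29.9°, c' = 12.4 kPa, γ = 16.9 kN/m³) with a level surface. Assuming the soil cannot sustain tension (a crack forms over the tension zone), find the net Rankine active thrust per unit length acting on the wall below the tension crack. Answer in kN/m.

42.2 kN/m

K_a = 0.3347; √K_a = 0.5785.
Tension-crack depth z_c = 2c/(γ√K_a) = 2×12.4/(16.9×0.5785) = 2.537 m.
σ_a at base = K_a γ H − 2c√K_a = 0.3347×16.9×6.4 − 2×12.4×0.5785 = 21.85 kPa.
P_a = ½ × 21.85 × (H − z_c) = 0.5×21.85×3.863 = 42.21 kN/m.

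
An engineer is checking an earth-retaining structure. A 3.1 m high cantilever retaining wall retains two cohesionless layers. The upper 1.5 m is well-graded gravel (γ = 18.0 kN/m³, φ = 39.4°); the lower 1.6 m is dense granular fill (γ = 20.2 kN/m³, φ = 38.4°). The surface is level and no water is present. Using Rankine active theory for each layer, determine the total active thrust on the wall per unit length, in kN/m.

K_a1 = tan²(45°−39.4°/2) = 0.2234; K_a2 = tan²(45°−38.4°/2) = 0.2337.
Layer 1: σ at base = K_a1 γ₁ h₁ = 6.033 kPa; P₁ = ½×6.033×1.5 = 4.525.
Layer 2: σ_v at top = γ₁h₁ = 27.00; σ_h top = K_a2×27.00 = 6.310; σ_h base = K_a2×(27.00+20.2×1.6) = 13.86.
P₂ = ½(6.310+13.86)×1.6 = 16.14. Total P_a = 4.525+16.14 = 20.66 kN/m.

20.7 kN/m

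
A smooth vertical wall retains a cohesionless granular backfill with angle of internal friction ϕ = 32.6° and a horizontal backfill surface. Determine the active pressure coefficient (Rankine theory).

0.300

K_a = (1 − sin φ)/(1 + sin φ) = (1 − sin 32.6°)/(1 + sin 32.6°) = 0.2997.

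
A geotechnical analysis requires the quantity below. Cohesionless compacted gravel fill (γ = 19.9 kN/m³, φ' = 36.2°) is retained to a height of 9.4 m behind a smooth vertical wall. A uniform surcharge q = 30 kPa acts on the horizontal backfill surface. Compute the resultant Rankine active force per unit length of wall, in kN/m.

K_a = tan²(45° − φ/2) = 0.2574.
Soil triangle: ½ K_a γ H² = 0.5×0.2574×19.9×9.4² = 226.3 kN/m.
Surcharge rectangle: K_a q H = 0.2574×30×9.4 = 72.58 kN/m.
Total = 226.3 + 72.58 = 298.9 kN/m.

299 kN/m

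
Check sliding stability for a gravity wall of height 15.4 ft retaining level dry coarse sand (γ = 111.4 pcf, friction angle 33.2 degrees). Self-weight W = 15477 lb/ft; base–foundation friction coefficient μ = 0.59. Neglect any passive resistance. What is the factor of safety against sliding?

2.36

K_a = tan²(45° − 33.2°/2) = 0.2924.
P_a = ½K_aγH² = 0.5×0.2924×111.4×15.4² = 3862 lb/ft, acting at H/3 = 5.133 ft above the base.
FS_sliding = μW / P_a = 0.59×15477 / 3862 = 2.364.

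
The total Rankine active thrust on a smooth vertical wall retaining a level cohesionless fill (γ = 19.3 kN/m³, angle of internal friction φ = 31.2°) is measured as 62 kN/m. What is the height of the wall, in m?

K_a = 0.3175. P_a = ½ K_a γ H² ⇒ H = √(2P_a/(K_a γ)).
H = √(2×62/(0.3175×19.3)) = 4.498 m.

4.50 m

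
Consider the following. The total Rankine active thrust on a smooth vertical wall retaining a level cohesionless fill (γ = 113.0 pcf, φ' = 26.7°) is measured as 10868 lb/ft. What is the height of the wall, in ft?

22.5 ft

K_a = 0.3800. P_a = ½ K_a γ H² ⇒ H = √(2P_a/(K_a γ)).
H = √(2×10868/(0.3800×113.0)) = 22.50 ft.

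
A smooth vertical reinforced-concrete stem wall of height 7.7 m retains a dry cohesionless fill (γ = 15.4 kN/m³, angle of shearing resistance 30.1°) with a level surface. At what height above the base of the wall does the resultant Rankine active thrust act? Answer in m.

2.57 m

K_a = 0.3320.
The pressure distribution is triangular, so the resultant acts at H/3 above the base = 7.7/3 = 2.567 m.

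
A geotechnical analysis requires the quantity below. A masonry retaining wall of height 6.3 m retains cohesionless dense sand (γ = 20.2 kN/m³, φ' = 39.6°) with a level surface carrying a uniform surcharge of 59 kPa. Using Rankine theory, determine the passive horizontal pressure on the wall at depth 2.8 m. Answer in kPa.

522 kPa

K_p = (1 + sin φ)/(1 − sin φ) = 4.516.
σ_v = γz + q = 20.2 × 2.8 + 59 = 115.6 kPa.
σ_h = K_p σ_v = 4.516 × 115.6 = 521.9 kPa.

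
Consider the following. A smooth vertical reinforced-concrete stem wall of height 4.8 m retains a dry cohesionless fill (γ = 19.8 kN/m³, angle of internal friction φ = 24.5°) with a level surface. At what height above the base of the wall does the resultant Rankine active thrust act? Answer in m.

1.60 m

K_a = 0.4137.
The pressure distribution is triangular, so the resultant acts at H/3 above the base = 4.8/3 = 1.600 m.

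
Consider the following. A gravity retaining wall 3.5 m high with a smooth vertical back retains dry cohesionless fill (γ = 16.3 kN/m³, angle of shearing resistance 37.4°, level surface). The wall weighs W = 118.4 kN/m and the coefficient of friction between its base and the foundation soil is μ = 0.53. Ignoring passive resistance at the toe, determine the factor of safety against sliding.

K_a = tan²(45° − 37.4°/2) = 0.2443.
P_a = ½K_aγH² = 0.5×0.2443×16.3×3.5² = 24.39 kN/m, acting at H/3 = 1.167 m above the base.
FS_sliding = μW / P_a = 0.53×118.4 / 24.39 = 2.573.

2.57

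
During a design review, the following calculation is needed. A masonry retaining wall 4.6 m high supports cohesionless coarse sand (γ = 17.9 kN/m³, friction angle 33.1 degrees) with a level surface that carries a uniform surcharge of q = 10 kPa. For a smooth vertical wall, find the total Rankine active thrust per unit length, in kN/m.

69.1 kN/m

K_a = tan²(45° − φ/2) = 0.2936.
Soil triangle: ½ K_a γ H² = 0.5×0.2936×17.9×4.6² = 55.60 kN/m.
Surcharge rectangle: K_a q H = 0.2936×10×4.6 = 13.50 kN/m.
Total = 55.60 + 13.50 = 69.10 kN/m.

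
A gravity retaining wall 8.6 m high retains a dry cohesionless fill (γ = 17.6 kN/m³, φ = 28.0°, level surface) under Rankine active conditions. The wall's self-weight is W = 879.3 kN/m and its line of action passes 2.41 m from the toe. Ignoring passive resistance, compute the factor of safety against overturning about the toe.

3.15

K_a = tan²(45° − 28.0°/2) = 0.3610.
P_a = ½K_aγH² = 0.5×0.3610×17.6×8.6² = 235.0 kN/m, acting at H/3 = 2.867 m above the base.
Overturning moment M_o = P_a × H/3 = 235.0 × 2.867 = 673.6.
Resisting moment M_r = W × 2.41 = 879.3 × 2.41 = 2119.
FS_overturning = M_r/M_o = 2119/673.6 = 3.146.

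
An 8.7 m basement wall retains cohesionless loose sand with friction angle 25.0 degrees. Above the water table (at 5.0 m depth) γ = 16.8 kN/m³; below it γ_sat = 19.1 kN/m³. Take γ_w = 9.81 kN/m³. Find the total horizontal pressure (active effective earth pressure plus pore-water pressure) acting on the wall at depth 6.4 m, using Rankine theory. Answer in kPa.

53.1 kPa

K_a = (1 − sin φ)/(1 + sin φ) = 0.4059.
γ' = 19.1 − 9.81 = 9.290 kN/m³.
Effective vertical stress at 6.4 m: σ'_v = 16.8×5.0 + 9.290×1.40 = 97.01 kPa.
σ'_h = K_a σ'_v = 0.4059 × 97.01 = 39.37 kPa; u = γ_w × 1.40 = 13.73 kPa.
Total σ_h = 39.37 + 13.73 = 53.10 kPa.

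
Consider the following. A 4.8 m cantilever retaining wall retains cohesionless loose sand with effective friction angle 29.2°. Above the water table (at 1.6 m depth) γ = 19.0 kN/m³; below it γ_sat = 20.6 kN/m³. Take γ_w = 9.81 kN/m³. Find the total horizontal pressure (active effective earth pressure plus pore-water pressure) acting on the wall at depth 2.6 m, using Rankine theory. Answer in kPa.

K_a = (1 − sin φ)/(1 + sin φ) = 0.3442.
γ' = 20.6 − 9.81 = 10.79 kN/m³.
Effective vertical stress at 2.6 m: σ'_v = 19.0×1.6 + 10.79×1.00 = 41.19 kPa.
σ'_h = K_a σ'_v = 0.3442 × 41.19 = 14.18 kPa; u = γ_w × 1.00 = 9.810 kPa.
Total σ_h = 14.18 + 9.810 = 23.99 kPa.

24.0 kPa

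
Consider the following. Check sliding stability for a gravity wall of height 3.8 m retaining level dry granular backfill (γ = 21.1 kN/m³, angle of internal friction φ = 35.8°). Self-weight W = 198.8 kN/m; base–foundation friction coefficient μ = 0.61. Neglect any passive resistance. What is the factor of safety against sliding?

K_a = tan²(45° − 35.8°/2) = 0.2619.
P_a = ½K_aγH² = 0.5×0.2619×21.1×3.8² = 39.89 kN/m, acting at H/3 = 1.267 m above the base.
FS_sliding = μW / P_a = 0.61×198.8 / 39.89 = 3.040.

3.04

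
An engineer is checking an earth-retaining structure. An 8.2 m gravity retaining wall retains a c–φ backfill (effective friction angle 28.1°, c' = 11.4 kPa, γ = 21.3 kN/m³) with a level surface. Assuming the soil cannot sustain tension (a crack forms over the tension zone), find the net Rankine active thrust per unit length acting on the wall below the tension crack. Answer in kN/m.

158 kN/m

K_a = 0.3596; √K_a = 0.5997.
Tension-crack depth z_c = 2c/(γ√K_a) = 2×11.4/(21.3×0.5997) = 1.785 m.
σ_a at base = K_a γ H − 2c√K_a = 0.3596×21.3×8.2 − 2×11.4×0.5997 = 49.14 kPa.
P_a = ½ × 49.14 × (H − z_c) = 0.5×49.14×6.415 = 157.6 kN/m.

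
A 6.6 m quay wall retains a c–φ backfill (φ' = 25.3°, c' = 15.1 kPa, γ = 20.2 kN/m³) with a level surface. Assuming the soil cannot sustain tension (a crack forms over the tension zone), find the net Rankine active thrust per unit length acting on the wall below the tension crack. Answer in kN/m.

K_a = 0.4012; √K_a = 0.6334.
Tension-crack depth z_c = 2c/(γ√K_a) = 2×15.1/(20.2×0.6334) = 2.360 m.
σ_a at base = K_a γ H − 2c√K_a = 0.4012×20.2×6.6 − 2×15.1×0.6334 = 34.36 kPa.
P_a = ½ × 34.36 × (H − z_c) = 0.5×34.36×4.240 = 72.83 kN/m.

72.8 kN/m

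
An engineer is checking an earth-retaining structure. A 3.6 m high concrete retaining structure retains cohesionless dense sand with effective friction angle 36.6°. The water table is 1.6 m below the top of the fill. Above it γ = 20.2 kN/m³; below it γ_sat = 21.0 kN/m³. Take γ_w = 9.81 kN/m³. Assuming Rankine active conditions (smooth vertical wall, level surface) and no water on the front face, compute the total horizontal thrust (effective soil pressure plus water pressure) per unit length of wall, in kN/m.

48.2 kN/m

K_a = tan²(45° − φ/2) = 0.2530.
γ' = 21.0 − 9.81 = 11.19 kN/m³. Depth below WT = 2.0 m.
σ'_h at WT = K_a γ d_w = 8.176 kPa; at base = 8.176 + K_a γ' × 2.0 = 13.84 kPa.
P₁ (0–1.6 m) = ½×8.176×1.6 = 6.540. P₂ (1.6–3.6 m) = ½(8.176+13.84)×2.0 = 22.01.
P_w = ½ γ_w h₂² = 0.5×9.81×2.0² = 19.62. Total = 6.540+22.01+19.62 = 48.17 kN/m.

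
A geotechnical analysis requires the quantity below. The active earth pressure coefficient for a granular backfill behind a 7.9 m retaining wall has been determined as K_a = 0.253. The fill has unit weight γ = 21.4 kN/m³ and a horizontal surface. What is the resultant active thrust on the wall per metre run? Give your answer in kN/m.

169 kN/m

P = ½ K_a γ H² = 0.5 × 0.253 × 21.4 × 7.9² = 169.0 kN/m.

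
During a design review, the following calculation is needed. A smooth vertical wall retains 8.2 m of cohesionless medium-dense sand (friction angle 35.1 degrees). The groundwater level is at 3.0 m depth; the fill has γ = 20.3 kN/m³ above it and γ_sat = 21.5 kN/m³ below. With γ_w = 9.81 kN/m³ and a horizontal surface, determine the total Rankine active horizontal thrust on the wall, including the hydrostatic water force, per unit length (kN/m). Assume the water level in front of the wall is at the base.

K_a = tan²(45° − φ/2) = 0.2698.
γ' = 21.5 − 9.81 = 11.69 kN/m³. Depth below WT = 5.2 m.
σ'_h at WT = K_a γ d_w = 16.43 kPa; at base = 16.43 + K_a γ' × 5.2 = 32.84 kPa.
P₁ (0–3.0 m) = ½×16.43×3.0 = 24.65. P₂ (3.0–8.2 m) = ½(16.43+32.84)×5.2 = 128.1.
P_w = ½ γ_w h₂² = 0.5×9.81×5.2² = 132.6. Total = 24.65+128.1+132.6 = 285.4 kN/m.

285 kN/m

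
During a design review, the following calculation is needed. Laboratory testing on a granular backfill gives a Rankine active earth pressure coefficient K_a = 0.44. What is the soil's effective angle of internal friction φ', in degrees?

K_a = tan²(45° − φ/2) ⇒ 45° − φ/2 = arctan(√0.44) = 33.56°.
φ = 2(45° − 33.56°) = 22.89°.

22.9°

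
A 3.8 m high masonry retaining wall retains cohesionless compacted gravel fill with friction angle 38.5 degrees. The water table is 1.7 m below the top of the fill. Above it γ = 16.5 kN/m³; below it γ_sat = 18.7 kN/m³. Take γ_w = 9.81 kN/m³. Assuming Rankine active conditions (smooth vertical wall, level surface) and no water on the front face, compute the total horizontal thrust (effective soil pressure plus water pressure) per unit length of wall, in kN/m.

K_a = tan²(45° − φ/2) = 0.2327.
γ' = 18.7 − 9.81 = 8.890 kN/m³. Depth below WT = 2.1 m.
σ'_h at WT = K_a γ d_w = 6.526 kPa; at base = 6.526 + K_a γ' × 2.1 = 10.87 kPa.
P₁ (0–1.7 m) = ½×6.526×1.7 = 5.547. P₂ (1.7–3.8 m) = ½(6.526+10.87)×2.1 = 18.27.
P_w = ½ γ_w h₂² = 0.5×9.81×2.1² = 21.63. Total = 5.547+18.27+21.63 = 45.44 kN/m.

45.4 kN/m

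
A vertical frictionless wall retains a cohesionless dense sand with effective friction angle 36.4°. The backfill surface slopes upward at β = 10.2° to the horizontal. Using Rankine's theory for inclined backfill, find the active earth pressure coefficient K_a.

K_a = cos β · (cos β − √(cos²β − cos²φ)) / (cos β + √(cos²β − cos²φ)).
cos β = 0.9842, cos φ = 0.8049, √(cos²β − cos²φ) = 0.5664.
K_a = 0.9842 × (0.9842 − 0.5664)/(0.9842 + 0.5664) = 0.2652.

0.265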